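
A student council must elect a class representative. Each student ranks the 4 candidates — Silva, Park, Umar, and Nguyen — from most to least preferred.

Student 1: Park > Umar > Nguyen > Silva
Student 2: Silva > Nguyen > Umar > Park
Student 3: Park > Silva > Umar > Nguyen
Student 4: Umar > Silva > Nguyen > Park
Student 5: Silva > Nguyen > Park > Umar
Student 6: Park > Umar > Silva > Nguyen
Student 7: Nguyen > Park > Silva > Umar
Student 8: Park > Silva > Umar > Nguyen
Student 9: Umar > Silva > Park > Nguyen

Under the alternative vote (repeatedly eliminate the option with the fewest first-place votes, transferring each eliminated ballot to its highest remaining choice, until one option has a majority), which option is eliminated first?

Round 1: Park 4, Silva 2, Umar 2, Nguyen 1. Nguyen has the fewest and is eliminated.
Round 2: Park 5, Silva 2, Umar 2. Park has a majority.

Nguyen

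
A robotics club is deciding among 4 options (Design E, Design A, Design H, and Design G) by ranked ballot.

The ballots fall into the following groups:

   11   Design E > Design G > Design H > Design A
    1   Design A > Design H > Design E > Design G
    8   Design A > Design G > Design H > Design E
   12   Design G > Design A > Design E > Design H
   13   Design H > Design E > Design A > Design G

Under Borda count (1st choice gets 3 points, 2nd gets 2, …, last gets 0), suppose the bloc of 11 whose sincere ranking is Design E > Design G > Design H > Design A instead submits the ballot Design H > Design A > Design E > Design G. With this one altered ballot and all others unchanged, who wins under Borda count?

Borda totals with the altered ballot: Design E 50, Design A 86, Design H 82, Design G 52.
The switch changes the winner from Design G to Design A.

Design A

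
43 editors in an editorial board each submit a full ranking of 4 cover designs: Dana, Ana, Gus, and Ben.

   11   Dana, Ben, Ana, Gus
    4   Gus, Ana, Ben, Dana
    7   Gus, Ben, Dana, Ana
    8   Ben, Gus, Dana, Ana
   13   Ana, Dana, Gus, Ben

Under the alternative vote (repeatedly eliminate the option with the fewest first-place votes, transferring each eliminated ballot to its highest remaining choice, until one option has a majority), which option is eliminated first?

Round 1: Ana 13, Dana 11, Gus 11, Ben 8. Ben has the fewest and is eliminated.
Round 2: Gus 19, Ana 13, Dana 11. Dana has the fewest and is eliminated.
Round 3: Ana 24, Gus 19. Ana has a majority.

Ben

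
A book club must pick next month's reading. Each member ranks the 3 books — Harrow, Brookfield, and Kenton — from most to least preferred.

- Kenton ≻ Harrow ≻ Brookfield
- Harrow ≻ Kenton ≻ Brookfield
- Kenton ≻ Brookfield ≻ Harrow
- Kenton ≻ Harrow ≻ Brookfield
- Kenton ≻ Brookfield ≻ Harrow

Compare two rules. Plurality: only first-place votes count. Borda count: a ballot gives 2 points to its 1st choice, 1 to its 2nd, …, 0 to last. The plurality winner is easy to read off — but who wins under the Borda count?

Plurality first-place counts: Harrow 1, Brookfield 0, Kenton 4 → Kenton.
Borda totals: Harrow 4, Brookfield 2, Kenton 9 → Kenton.

Kenton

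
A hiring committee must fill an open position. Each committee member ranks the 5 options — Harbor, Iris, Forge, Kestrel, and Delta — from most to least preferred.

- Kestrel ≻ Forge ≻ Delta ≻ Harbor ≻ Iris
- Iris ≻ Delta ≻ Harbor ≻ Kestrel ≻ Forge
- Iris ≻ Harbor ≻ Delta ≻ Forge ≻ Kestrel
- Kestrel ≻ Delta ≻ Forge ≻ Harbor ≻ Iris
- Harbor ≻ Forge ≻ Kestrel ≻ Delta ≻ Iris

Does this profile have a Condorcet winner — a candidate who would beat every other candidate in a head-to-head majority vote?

No

Head-to-head results (5 voters total):
Harbor vs Iris: Harbor wins 3–2.
Harbor vs Forge: Harbor wins 3–2.
Harbor vs Kestrel: Harbor wins 3–2.
Harbor vs Delta: Delta wins 3–2.
Iris vs Forge: Forge wins 3–2.
Iris vs Kestrel: Kestrel wins 3–2.
Iris vs Delta: Delta wins 3–2.
Forge vs Kestrel: Kestrel wins 3–2.
Forge vs Delta: Delta wins 3–2.
Kestrel vs Delta: Kestrel wins 3–2.
No candidate beats all others: Harbor beats Kestrel beats Delta beats Harbor, a majority cycle.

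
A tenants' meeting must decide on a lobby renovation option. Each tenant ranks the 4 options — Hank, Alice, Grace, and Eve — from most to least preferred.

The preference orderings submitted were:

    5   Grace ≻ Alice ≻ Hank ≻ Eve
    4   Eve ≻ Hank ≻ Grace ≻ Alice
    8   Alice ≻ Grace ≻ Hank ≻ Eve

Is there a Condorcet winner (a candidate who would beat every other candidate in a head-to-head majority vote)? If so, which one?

Grace

Head-to-head results (17 voters total):
Hank vs Alice: Alice wins 13–4.
Hank vs Grace: Grace wins 13–4.
Hank vs Eve: Hank wins 13–4.
Alice vs Grace: Grace wins 9–8.
Alice vs Eve: Alice wins 13–4.
Grace vs Eve: Grace wins 13–4.
Grace beats each rival — Hank (13–4), Alice (9–8), Eve (13–4) — so Grace is the Condorcet winner.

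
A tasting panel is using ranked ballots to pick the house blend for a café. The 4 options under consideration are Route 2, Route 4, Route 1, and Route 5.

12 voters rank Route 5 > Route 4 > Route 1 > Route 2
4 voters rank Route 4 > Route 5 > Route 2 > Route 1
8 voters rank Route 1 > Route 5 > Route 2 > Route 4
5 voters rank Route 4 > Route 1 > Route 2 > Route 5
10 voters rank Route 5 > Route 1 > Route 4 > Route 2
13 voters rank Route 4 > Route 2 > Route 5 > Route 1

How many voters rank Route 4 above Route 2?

44

Ballots ranking Route 4 above Route 2: 12+4+5+10+13 = 44.
Ballots ranking Route 2 above Route 4: 8.
So 44 of 52 voters prefer Route 4 to Route 2.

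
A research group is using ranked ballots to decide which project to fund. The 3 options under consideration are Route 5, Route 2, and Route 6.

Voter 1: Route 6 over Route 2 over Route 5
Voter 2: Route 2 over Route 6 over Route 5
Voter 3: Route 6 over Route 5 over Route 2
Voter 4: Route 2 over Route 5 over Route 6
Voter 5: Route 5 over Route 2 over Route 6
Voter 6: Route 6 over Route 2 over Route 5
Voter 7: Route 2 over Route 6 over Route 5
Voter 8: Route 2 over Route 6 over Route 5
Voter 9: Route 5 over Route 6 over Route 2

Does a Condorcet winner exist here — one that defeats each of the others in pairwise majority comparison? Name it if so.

Route 2

Head-to-head results (9 voters total):
Route 5 vs Route 2: Route 2 wins 6–3.
Route 5 vs Route 6: Route 6 wins 6–3.
Route 2 vs Route 6: Route 2 wins 5–4.
Route 2 beats each rival — Route 5 (6–3), Route 6 (5–4) — so Route 2 is the Condorcet winner.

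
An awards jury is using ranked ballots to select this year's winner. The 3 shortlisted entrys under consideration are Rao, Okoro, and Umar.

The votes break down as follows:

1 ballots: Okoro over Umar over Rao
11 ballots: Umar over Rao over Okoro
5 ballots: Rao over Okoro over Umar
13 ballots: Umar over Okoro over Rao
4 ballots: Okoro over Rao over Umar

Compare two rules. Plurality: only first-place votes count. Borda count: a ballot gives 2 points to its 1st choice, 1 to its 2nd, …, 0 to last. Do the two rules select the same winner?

Yes

Plurality first-place counts: Rao 5, Okoro 5, Umar 24 → Umar.
Borda totals: Rao 25, Okoro 28, Umar 49 → Umar.
The two rules agree on Umar.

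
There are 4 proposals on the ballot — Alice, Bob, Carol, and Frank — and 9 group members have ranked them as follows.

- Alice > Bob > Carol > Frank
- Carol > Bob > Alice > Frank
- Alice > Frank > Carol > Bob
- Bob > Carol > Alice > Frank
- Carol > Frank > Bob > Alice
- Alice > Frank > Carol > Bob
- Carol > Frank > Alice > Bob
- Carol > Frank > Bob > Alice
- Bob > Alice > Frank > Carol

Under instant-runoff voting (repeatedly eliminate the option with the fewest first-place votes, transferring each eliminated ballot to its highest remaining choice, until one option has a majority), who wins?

Round 1: Carol 4, Alice 3, Bob 2, Frank 0. Frank has the fewest and is eliminated.
Round 2: Carol 4, Alice 3, Bob 2. Bob has the fewest and is eliminated.
Round 3: Carol 5, Alice 4. Carol has a majority.

Carol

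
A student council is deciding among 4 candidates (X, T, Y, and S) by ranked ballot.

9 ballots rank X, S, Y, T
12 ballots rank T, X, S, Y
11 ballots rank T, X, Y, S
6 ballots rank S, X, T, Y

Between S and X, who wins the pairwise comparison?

Ballots ranking S above X: 6.
Ballots ranking X above S: 9+12+11 = 32.
X wins the head-to-head, 32–6.

X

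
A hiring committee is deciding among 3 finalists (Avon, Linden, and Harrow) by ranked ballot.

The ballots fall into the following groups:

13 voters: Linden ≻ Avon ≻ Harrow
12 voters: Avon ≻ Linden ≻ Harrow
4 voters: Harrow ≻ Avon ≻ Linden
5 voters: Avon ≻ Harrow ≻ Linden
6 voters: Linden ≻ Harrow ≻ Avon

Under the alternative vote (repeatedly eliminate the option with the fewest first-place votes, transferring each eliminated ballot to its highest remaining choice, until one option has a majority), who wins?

Round 1: Linden 19, Avon 17, Harrow 4. Harrow has the fewest and is eliminated.
Round 2: Avon 21, Linden 19. Avon has a majority.

Avon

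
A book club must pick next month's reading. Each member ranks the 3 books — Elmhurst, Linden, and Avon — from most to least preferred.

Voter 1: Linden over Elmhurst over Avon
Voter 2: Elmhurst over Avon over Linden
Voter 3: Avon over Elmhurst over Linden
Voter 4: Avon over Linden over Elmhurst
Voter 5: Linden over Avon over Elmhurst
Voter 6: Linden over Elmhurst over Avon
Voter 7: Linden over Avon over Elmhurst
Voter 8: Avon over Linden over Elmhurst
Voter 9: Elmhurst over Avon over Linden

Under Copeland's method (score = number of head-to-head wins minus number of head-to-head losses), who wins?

Avon

Pairwise results:
  Elmhurst vs Linden: Linden wins 6–3.
  Elmhurst vs Avon: Avon wins 5–4.
  Linden vs Avon: Avon wins 5–4.
Copeland scores (wins − losses):
  Elmhurst: 0 − 2 = -2
  Linden: 1 − 1 = 0
  Avon: 2 − 0 = 2
Avon has the best Copeland score.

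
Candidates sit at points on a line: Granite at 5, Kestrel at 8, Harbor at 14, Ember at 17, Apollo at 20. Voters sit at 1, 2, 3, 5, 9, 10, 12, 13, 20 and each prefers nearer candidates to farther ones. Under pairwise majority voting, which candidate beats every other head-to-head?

With single-peaked preferences on a line, the Condorcet winner is the candidate closest to the median voter.
The median voter (position 9) is closest to Kestrel at 8.
Check: Kestrel vs Granite — voters closer to Kestrel: 5 of 9.

Kestrel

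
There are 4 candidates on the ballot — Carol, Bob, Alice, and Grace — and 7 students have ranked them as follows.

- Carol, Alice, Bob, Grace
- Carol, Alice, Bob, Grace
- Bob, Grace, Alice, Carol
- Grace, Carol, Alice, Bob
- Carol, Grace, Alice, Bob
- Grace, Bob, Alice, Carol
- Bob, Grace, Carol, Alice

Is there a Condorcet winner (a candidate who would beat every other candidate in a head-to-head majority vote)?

No

Head-to-head results (7 voters total):
Carol vs Bob: Carol wins 4–3.
Carol vs Alice: Carol wins 5–2.
Carol vs Grace: Grace wins 4–3.
Bob vs Alice: Alice wins 4–3.
Bob vs Grace: Bob wins 4–3.
Alice vs Grace: Grace wins 5–2.
No candidate beats all others: Carol beats Bob beats Grace beats Carol, a majority cycle.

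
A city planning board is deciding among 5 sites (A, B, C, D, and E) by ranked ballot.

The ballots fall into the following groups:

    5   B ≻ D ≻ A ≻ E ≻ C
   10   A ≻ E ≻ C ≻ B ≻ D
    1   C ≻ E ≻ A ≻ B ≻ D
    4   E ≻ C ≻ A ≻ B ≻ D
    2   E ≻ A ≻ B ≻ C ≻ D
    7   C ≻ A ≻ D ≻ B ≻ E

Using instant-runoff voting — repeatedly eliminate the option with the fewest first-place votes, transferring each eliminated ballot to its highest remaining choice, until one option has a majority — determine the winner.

A

Round 1: A 10, C 8, E 6, B 5, D 0. D has the fewest and is eliminated.
Round 2: A 10, C 8, E 6, B 5. B has the fewest and is eliminated.
Round 3: A 15, C 8, E 6. A has a majority.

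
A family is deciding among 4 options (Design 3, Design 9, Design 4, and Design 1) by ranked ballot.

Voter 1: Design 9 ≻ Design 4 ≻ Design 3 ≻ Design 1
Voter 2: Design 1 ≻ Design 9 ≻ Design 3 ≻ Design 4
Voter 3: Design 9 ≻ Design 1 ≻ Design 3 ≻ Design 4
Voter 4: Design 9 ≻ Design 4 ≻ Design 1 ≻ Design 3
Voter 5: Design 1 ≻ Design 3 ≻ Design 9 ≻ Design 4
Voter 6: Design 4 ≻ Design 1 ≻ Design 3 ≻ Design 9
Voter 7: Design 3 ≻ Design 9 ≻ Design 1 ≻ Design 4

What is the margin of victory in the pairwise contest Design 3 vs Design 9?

Ballots ranking Design 3 above Design 9: 3.
Ballots ranking Design 9 above Design 3: 4.
Design 9 wins 4–3, a margin of 1.

1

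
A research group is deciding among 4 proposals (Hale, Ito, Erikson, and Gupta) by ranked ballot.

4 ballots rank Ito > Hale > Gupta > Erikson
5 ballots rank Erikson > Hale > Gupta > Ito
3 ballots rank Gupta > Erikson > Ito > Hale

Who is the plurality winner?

First-place vote totals:
  Hale: 0
  Ito: 4
  Erikson: 5
  Gupta: 3
Erikson has the most first-place votes.

Erikson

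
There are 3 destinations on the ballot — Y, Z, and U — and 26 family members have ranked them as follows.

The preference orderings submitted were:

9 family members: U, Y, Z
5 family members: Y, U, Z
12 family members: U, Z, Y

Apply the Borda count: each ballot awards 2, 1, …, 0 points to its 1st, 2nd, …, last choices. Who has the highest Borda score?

Borda scores:
  Y: 9·1 + 5·2 + 12·0 = 19
  Z: 9·0 + 5·0 + 12·1 = 12
  U: 9·2 + 5·1 + 12·2 = 47
U has the highest total.

U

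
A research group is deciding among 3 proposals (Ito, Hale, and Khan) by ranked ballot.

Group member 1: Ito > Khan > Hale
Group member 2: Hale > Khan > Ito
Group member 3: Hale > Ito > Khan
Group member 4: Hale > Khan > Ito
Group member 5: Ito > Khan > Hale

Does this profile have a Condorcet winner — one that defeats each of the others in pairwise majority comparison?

Yes

Head-to-head results (5 voters total):
Ito vs Hale: Hale wins 3–2.
Ito vs Khan: Ito wins 3–2.
Hale vs Khan: Hale wins 3–2.
Hale beats each rival — Ito (3–2), Khan (3–2) — so Hale is the Condorcet winner.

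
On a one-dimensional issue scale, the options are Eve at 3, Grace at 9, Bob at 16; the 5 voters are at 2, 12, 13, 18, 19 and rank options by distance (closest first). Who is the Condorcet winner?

Bob

With single-peaked preferences on a line, the Condorcet winner is the candidate closest to the median voter.
The median voter (position 13) is closest to Bob at 16.
Check: Bob vs Eve — voters closer to Bob: 4 of 5.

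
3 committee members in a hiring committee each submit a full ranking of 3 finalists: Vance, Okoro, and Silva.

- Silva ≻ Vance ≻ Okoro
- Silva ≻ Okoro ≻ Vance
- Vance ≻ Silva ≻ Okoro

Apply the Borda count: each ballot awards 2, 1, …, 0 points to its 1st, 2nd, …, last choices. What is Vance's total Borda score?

Borda scores:
  Vance: 1 + 0 + 2 = 3
  Okoro: 0 + 1 + 0 = 1
  Silva: 2 + 2 + 1 = 5

3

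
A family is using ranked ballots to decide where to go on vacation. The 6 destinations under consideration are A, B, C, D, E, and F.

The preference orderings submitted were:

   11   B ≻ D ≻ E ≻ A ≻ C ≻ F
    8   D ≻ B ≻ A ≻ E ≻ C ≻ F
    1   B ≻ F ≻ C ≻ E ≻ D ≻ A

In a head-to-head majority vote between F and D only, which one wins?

Ballots ranking F above D: 1.
Ballots ranking D above F: 11+8 = 19.
D wins the head-to-head, 19–1.

D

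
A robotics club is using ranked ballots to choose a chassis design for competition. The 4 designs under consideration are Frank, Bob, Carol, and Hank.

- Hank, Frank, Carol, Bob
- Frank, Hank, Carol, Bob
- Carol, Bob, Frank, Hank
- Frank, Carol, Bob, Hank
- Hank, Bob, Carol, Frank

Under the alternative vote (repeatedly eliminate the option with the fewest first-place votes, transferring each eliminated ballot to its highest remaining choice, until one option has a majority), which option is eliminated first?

Round 1: Frank 2, Hank 2, Carol 1, Bob 0. Bob has the fewest and is eliminated.
Round 2: Frank 2, Hank 2, Carol 1. Carol has the fewest and is eliminated.
Round 3: Frank 3, Hank 2. Frank has a majority.

Bob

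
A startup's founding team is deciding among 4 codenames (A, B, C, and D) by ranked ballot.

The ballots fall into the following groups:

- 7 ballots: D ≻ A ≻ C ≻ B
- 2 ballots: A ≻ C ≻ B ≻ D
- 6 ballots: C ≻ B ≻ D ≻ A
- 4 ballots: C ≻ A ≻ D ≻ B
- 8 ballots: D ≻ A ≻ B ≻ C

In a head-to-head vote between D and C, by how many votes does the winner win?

Ballots ranking D above C: 7+8 = 15.
Ballots ranking C above D: 2+6+4 = 12.
D wins 15–12, a margin of 3.

3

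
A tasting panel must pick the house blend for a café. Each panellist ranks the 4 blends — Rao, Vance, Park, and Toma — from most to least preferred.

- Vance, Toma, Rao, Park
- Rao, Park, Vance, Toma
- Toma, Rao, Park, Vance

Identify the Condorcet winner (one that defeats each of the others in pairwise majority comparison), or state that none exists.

Head-to-head results (3 voters total):
Rao vs Vance: Rao wins 2–1.
Rao vs Park: Rao wins 3–0.
Rao vs Toma: Toma wins 2–1.
Vance vs Park: Park wins 2–1.
Vance vs Toma: Vance wins 2–1.
Park vs Toma: Toma wins 2–1.
No candidate beats all others: Rao beats Vance beats Toma beats Rao, a majority cycle.

No Condorcet winner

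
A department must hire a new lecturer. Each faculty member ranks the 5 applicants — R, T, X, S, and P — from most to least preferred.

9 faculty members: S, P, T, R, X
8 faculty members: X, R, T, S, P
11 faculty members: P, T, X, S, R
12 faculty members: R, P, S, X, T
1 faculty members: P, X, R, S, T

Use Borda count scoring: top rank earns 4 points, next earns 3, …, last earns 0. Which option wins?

P

Borda scores:
  R: 9·1 + 8·3 + 11·0 + 12·4 + 2 = 83
  T: 9·2 + 8·2 + 11·3 + 12·0 + 0 = 67
  X: 9·0 + 8·4 + 11·2 + 12·1 + 3 = 69
  S: 9·4 + 8·1 + 11·1 + 12·2 + 1 = 80
  P: 9·3 + 8·0 + 11·4 + 12·3 + 4 = 111
P has the highest total.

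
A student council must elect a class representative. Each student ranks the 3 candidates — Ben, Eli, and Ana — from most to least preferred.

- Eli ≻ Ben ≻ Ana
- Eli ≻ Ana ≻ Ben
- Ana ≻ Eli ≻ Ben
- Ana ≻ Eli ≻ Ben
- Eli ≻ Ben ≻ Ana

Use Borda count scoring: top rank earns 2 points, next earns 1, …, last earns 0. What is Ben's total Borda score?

2

Borda scores:
  Ben: 1 + 0 + 0 + 0 + 1 = 2
  Eli: 2 + 2 + 1 + 1 + 2 = 8
  Ana: 0 + 1 + 2 + 2 + 0 = 5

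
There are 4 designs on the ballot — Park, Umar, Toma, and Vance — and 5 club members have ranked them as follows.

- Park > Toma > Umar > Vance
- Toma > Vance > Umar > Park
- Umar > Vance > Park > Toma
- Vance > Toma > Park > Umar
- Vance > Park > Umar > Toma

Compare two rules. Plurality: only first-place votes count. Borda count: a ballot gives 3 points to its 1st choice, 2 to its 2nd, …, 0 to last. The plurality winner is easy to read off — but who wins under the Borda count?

Plurality first-place counts: Park 1, Umar 1, Toma 1, Vance 2 → Vance.
Borda totals: Park 7, Umar 6, Toma 7, Vance 10 → Vance.

Vance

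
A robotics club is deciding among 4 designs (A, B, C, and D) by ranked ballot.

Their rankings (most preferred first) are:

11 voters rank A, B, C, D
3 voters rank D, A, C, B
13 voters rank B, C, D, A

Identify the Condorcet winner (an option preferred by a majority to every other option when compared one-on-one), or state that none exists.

Head-to-head results (27 voters total):
A vs B: A wins 14–13.
A vs C: A wins 14–13.
A vs D: D wins 16–11.
B vs C: B wins 24–3.
B vs D: B wins 24–3.
C vs D: C wins 24–3.
No candidate beats all others: A beats B beats D beats A, a majority cycle.

No Condorcet winner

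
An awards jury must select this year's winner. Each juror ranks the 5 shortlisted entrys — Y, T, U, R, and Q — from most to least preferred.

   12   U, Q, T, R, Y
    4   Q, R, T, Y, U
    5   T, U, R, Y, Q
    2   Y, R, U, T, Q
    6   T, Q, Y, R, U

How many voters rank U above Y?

Ballots ranking U above Y: 12+5 = 17.
Ballots ranking Y above U: 4+2+6 = 12.
So 17 of 29 voters prefer U to Y.

17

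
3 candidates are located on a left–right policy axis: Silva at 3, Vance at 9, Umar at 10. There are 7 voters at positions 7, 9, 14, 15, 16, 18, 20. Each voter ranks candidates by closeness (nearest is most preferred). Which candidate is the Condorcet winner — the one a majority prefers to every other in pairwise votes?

With single-peaked preferences on a line, the Condorcet winner is the candidate closest to the median voter.
The median voter (position 15) is closest to Umar at 10.
Check: Umar vs Silva — voters closer to Umar: 7 of 7.

Umar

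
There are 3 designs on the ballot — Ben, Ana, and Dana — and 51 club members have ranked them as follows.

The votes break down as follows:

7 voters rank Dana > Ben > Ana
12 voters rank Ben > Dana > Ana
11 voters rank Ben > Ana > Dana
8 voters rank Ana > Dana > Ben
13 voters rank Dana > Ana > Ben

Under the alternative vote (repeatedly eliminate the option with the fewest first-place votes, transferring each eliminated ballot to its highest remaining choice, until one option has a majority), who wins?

Round 1: Ben 23, Dana 20, Ana 8. Ana has the fewest and is eliminated.
Round 2: Dana 28, Ben 23. Dana has a majority.

Dana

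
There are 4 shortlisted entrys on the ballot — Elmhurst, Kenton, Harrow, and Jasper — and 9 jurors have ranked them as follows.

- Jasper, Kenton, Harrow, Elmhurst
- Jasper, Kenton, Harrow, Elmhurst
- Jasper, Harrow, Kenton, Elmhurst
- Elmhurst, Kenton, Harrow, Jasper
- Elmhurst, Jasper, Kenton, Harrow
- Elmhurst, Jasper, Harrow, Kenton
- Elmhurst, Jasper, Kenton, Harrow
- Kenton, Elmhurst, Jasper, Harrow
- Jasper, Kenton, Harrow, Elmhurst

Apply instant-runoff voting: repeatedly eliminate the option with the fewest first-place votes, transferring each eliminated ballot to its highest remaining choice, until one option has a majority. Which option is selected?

Round 1: Elmhurst 4, Jasper 4, Kenton 1, Harrow 0. Harrow has the fewest and is eliminated.
Round 2: Elmhurst 4, Jasper 4, Kenton 1. Kenton has the fewest and is eliminated.
Round 3: Elmhurst 5, Jasper 4. Elmhurst has a majority.

Elmhurst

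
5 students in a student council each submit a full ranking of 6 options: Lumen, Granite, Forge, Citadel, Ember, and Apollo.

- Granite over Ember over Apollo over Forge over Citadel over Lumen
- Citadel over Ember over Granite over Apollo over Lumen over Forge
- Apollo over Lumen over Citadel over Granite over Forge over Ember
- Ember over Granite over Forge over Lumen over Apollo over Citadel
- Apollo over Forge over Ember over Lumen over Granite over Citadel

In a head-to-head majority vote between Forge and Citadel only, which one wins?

Ballots ranking Forge above Citadel: 3.
Ballots ranking Citadel above Forge: 2.
Forge wins the head-to-head, 3–2.

Forge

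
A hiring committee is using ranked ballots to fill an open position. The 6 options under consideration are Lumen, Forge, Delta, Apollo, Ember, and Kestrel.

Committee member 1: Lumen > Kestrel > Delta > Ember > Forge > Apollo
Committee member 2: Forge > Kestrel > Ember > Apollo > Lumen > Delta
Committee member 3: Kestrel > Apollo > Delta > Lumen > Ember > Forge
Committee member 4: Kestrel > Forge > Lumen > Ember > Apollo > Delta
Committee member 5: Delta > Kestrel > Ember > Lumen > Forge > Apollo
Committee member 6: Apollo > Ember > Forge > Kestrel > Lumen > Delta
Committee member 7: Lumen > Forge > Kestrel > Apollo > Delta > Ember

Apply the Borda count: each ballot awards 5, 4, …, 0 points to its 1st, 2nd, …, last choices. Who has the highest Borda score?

Kestrel

Borda scores:
  Lumen: 5 + 1 + 2 + 3 + 2 + 1 + 5 = 19
  Forge: 1 + 5 + 0 + 4 + 1 + 3 + 4 = 18
  Delta: 3 + 0 + 3 + 0 + 5 + 0 + 1 = 12
  Apollo: 0 + 2 + 4 + 1 + 0 + 5 + 2 = 14
  Ember: 2 + 3 + 1 + 2 + 3 + 4 + 0 = 15
  Kestrel: 4 + 4 + 5 + 5 + 4 + 2 + 3 = 27
Kestrel has the highest total.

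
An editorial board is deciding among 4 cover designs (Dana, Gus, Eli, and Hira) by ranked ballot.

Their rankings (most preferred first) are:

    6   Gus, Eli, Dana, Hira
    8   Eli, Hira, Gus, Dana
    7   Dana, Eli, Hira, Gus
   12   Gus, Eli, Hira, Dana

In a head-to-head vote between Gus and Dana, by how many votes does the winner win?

19

Ballots ranking Gus above Dana: 6+8+12 = 26.
Ballots ranking Dana above Gus: 7.
Gus wins 26–7, a margin of 19.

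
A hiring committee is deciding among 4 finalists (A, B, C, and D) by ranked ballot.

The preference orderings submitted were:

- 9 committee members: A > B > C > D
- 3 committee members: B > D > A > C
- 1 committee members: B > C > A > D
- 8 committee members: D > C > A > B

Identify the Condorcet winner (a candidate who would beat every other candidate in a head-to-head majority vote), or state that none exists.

Head-to-head results (21 voters total):
A vs B: A wins 17–4.
A vs C: A wins 12–9.
A vs D: D wins 11–10.
B vs C: B wins 13–8.
B vs D: B wins 13–8.
C vs D: D wins 11–10.
No candidate beats all others: A beats B beats D beats A, a majority cycle.

There is no Condorcet winner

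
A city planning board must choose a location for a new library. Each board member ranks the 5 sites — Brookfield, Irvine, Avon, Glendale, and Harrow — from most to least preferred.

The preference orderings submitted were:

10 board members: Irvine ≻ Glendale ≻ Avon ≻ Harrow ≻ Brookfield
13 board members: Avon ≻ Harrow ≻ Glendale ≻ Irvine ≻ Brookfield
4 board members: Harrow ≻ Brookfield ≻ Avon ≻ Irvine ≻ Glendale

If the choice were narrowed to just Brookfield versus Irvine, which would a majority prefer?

Irvine

Ballots ranking Brookfield above Irvine: 4.
Ballots ranking Irvine above Brookfield: 10+13 = 23.
Irvine wins the head-to-head, 23–4.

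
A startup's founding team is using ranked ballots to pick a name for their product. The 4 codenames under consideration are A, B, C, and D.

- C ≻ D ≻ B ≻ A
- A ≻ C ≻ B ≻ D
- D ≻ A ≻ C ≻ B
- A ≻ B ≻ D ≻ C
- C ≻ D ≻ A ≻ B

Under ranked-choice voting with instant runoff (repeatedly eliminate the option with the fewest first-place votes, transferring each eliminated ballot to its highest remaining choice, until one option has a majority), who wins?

A

Round 1: A 2, C 2, D 1, B 0. B has the fewest and is eliminated.
Round 2: A 2, C 2, D 1. D has the fewest and is eliminated.
Round 3: A 3, C 2. A has a majority.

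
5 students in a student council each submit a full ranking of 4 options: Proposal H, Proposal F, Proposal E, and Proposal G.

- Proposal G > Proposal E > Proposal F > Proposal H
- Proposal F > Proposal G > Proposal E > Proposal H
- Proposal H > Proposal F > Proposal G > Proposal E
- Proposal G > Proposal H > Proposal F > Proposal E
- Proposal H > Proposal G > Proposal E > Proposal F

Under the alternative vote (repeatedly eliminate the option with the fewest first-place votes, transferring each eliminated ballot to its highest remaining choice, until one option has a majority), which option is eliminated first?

Proposal E

Round 1: Proposal H 2, Proposal G 2, Proposal F 1, Proposal E 0. Proposal E has the fewest and is eliminated.
Round 2: Proposal H 2, Proposal G 2, Proposal F 1. Proposal F has the fewest and is eliminated.
Round 3: Proposal G 3, Proposal H 2. Proposal G has a majority.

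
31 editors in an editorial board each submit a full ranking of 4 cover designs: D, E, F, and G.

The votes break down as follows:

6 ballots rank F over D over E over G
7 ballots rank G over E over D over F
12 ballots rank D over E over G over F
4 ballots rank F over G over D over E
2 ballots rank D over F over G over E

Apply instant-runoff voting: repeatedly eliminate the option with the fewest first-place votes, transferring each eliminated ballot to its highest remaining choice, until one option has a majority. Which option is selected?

Round 1: D 14, F 10, G 7, E 0. E has the fewest and is eliminated.
Round 2: D 14, F 10, G 7. G has the fewest and is eliminated.
Round 3: D 21, F 10. D has a majority.

D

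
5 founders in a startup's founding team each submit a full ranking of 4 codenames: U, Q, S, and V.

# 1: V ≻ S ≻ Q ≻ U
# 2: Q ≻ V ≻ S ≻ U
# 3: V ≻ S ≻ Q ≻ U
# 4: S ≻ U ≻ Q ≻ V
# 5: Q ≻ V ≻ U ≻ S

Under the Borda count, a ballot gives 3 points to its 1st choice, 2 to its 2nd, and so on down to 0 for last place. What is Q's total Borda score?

Borda scores:
  U: 0 + 0 + 0 + 2 + 1 = 3
  Q: 1 + 3 + 1 + 1 + 3 = 9
  S: 2 + 1 + 2 + 3 + 0 = 8
  V: 3 + 2 + 3 + 0 + 2 = 10

9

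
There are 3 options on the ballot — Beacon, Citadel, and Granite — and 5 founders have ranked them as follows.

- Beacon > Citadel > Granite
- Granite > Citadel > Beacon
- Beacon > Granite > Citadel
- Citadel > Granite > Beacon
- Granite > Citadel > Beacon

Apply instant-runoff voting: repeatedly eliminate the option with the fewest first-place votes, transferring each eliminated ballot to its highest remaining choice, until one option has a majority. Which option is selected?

Granite

Round 1: Beacon 2, Granite 2, Citadel 1. Citadel has the fewest and is eliminated.
Round 2: Granite 3, Beacon 2. Granite has a majority.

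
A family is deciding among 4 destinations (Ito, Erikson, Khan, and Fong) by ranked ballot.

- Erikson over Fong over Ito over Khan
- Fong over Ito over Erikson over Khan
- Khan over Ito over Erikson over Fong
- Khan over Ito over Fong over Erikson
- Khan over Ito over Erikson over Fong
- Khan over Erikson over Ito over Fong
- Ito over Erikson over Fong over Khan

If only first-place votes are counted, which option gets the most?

Khan

First-place vote totals:
  Ito: 1
  Erikson: 1
  Khan: 4
  Fong: 1
Khan has the most first-place votes.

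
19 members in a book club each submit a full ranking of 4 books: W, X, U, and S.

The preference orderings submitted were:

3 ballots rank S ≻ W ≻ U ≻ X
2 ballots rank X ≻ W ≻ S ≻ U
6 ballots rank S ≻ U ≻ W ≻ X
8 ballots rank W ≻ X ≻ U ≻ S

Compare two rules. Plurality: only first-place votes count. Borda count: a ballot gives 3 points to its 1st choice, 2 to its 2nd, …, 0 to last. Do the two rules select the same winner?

Plurality first-place counts: W 8, X 2, U 0, S 9 → S.
Borda totals: W 40, X 22, U 23, S 29 → W.
The two rules disagree: plurality picks S, Borda picks W.

No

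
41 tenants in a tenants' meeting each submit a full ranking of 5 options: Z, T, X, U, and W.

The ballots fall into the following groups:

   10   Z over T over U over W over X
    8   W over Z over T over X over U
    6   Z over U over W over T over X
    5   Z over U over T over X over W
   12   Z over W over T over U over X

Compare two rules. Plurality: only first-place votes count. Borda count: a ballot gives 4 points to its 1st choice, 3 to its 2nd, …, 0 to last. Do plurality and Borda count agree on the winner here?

Plurality first-place counts: Z 33, T 0, X 0, U 0, W 8 → Z.
Borda totals: Z 156, T 86, X 13, U 65, W 90 → Z.
The two rules agree on Z.

Yes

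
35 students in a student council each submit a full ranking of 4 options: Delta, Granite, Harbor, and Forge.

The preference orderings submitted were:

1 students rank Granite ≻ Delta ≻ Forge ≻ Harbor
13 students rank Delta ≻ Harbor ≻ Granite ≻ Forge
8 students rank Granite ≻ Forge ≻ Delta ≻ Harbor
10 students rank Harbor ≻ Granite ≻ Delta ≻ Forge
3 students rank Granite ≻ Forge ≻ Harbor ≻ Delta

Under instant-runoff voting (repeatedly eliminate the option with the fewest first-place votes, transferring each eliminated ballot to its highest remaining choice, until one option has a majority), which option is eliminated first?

Round 1: Delta 13, Granite 12, Harbor 10, Forge 0. Forge has the fewest and is eliminated.
Round 2: Delta 13, Granite 12, Harbor 10. Harbor has the fewest and is eliminated.
Round 3: Granite 22, Delta 13. Granite has a majority.

Forge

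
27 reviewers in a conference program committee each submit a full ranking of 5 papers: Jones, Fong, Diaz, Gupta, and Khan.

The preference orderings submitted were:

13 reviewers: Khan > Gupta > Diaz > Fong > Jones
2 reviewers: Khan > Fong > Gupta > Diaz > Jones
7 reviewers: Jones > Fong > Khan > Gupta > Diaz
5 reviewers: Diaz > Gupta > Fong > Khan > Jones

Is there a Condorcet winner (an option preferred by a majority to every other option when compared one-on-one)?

Yes

Head-to-head results (27 voters total):
Jones vs Fong: Fong wins 20–7.
Jones vs Diaz: Diaz wins 20–7.
Jones vs Gupta: Gupta wins 20–7.
Jones vs Khan: Khan wins 20–7.
Fong vs Diaz: Diaz wins 18–9.
Fong vs Gupta: Gupta wins 18–9.
Fong vs Khan: Khan wins 15–12.
Diaz vs Gupta: Gupta wins 22–5.
Diaz vs Khan: Khan wins 22–5.
Gupta vs Khan: Khan wins 22–5.
Khan beats each rival — Jones (20–7), Fong (15–12), Diaz (22–5), Gupta (22–5) — so Khan is the Condorcet winner.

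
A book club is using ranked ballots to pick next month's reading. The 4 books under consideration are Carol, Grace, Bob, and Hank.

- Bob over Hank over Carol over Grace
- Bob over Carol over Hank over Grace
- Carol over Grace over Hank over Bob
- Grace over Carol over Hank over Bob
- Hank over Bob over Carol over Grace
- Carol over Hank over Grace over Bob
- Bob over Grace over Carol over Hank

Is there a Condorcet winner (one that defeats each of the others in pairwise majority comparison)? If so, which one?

Head-to-head results (7 voters total):
Carol vs Grace: Carol wins 5–2.
Carol vs Bob: Bob wins 4–3.
Carol vs Hank: Carol wins 5–2.
Grace vs Bob: Bob wins 4–3.
Grace vs Hank: Hank wins 4–3.
Bob vs Hank: Hank wins 4–3.
No candidate beats all others: Carol beats Hank beats Bob beats Carol, a majority cycle.

No Condorcet winner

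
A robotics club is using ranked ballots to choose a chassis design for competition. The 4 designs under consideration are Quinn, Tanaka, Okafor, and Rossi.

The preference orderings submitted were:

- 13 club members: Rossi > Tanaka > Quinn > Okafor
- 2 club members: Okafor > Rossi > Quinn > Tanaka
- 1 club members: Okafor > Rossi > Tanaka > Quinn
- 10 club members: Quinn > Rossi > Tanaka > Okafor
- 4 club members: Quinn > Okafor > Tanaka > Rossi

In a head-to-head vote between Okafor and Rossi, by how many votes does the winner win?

16

Ballots ranking Okafor above Rossi: 2+1+4 = 7.
Ballots ranking Rossi above Okafor: 13+10 = 23.
Rossi wins 23–7, a margin of 16.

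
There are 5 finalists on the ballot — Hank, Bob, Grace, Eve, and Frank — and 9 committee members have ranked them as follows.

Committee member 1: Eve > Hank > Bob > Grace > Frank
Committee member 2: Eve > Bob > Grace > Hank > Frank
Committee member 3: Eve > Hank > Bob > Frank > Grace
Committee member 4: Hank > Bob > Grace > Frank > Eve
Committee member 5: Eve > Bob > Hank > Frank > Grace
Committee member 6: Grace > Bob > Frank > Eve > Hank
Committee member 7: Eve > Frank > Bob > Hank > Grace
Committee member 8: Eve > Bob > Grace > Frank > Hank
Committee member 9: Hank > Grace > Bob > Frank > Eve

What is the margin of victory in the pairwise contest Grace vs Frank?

3

Ballots ranking Grace above Frank: 6.
Ballots ranking Frank above Grace: 3.
Grace wins 6–3, a margin of 3.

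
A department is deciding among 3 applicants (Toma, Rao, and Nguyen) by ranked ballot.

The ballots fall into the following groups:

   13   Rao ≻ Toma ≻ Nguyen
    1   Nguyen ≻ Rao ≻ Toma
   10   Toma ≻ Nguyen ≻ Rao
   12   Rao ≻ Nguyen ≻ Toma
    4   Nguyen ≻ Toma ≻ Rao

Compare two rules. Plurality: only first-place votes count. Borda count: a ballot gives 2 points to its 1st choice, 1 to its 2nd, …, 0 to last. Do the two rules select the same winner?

Yes

Plurality first-place counts: Toma 10, Rao 25, Nguyen 5 → Rao.
Borda totals: Toma 37, Rao 51, Nguyen 32 → Rao.
The two rules agree on Rao.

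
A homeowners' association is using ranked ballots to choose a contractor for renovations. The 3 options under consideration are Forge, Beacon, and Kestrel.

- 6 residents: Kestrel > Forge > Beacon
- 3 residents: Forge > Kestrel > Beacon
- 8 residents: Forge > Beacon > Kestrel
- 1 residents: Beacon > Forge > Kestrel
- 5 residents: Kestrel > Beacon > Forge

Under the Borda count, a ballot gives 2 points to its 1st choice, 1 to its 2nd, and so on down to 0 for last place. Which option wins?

Borda scores:
  Forge: 6·1 + 3·2 + 8·2 + 1 + 5·0 = 29
  Beacon: 6·0 + 3·0 + 8·1 + 2 + 5·1 = 15
  Kestrel: 6·2 + 3·1 + 8·0 + 0 + 5·2 = 25
Forge has the highest total.

Forge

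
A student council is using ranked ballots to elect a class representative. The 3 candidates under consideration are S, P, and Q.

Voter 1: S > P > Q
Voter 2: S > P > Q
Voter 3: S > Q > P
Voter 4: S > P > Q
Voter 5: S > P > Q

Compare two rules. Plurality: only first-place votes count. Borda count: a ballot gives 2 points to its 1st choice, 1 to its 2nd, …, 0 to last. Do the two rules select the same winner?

Yes

Plurality first-place counts: S 5, P 0, Q 0 → S.
Borda totals: S 10, P 4, Q 1 → S.
The two rules agree on S.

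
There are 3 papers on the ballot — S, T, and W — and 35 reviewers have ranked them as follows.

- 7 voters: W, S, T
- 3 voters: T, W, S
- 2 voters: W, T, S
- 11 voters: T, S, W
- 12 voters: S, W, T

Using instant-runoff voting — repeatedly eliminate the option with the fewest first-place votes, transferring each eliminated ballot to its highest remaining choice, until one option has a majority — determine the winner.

S

Round 1: T 14, S 12, W 9. W has the fewest and is eliminated.
Round 2: S 19, T 16. S has a majority.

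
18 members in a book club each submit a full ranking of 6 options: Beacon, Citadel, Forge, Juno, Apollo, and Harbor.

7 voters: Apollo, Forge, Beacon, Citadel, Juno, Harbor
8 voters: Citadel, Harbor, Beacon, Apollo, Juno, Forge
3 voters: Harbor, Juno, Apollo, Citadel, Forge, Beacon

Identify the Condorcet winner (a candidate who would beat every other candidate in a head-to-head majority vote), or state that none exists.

There is no Condorcet winner

Head-to-head results (18 voters total):
Beacon vs Citadel: Citadel wins 11–7.
Beacon vs Forge: Forge wins 10–8.
Beacon vs Juno: Beacon wins 15–3.
Beacon vs Apollo: Apollo wins 10–8.
Beacon vs Harbor: Harbor wins 11–7.
Citadel vs Forge: Citadel wins 11–7.
Citadel vs Juno: Citadel wins 15–3.
Citadel vs Apollo: Apollo wins 10–8.
Citadel vs Harbor: Citadel wins 15–3.
Forge vs Juno: Juno wins 11–7.
Forge vs Apollo: Apollo wins 18–0.
Forge vs Harbor: Harbor wins 11–7.
Juno vs Apollo: Apollo wins 15–3.
Juno vs Harbor: Harbor wins 11–7.
Apollo vs Harbor: Harbor wins 11–7.
No candidate beats all others: Beacon beats Juno beats Forge beats Beacon, a majority cycle.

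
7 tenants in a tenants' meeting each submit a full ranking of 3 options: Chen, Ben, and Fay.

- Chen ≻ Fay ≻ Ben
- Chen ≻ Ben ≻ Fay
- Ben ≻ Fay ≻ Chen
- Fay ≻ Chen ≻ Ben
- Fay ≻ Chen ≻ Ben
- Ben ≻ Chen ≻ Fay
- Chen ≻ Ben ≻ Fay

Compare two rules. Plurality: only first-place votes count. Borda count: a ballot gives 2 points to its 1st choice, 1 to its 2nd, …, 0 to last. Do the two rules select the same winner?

Plurality first-place counts: Chen 3, Ben 2, Fay 2 → Chen.
Borda totals: Chen 9, Ben 6, Fay 6 → Chen.
The two rules agree on Chen.

Yes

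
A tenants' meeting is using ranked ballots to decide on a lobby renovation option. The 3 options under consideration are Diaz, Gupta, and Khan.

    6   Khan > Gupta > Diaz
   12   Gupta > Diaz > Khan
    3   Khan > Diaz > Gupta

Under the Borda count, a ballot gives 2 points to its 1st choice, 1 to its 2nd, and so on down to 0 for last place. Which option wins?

Borda scores:
  Diaz: 6·0 + 12·1 + 3·1 = 15
  Gupta: 6·1 + 12·2 + 3·0 = 30
  Khan: 6·2 + 12·0 + 3·2 = 18
Gupta has the highest total.

Gupta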